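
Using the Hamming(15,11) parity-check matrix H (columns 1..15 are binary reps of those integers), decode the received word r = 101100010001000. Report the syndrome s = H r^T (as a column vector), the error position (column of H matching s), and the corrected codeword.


s = (0, 0, 1, 0)^T, error position = 2, corrected codeword c = 111100010001000

Compute s = H r^T mod 2 one row at a time:
  s_1 = 1 + 0 + 0 + 0 + 1 + 0 + 0 + 0 = 2 ≡ 0 (mod 2).
  s_2 = 1 + 0 + 0 + 0 + 1 + 0 + 0 + 0 = 2 ≡ 0 (mod 2).
  s_3 = 0 + 1 + 0 + 0 + 0 + 0 + 0 + 0 = 1 ≡ 1 (mod 2).
  s_4 = 1 + 1 + 0 + 0 + 0 + 0 + 0 + 0 = 2 ≡ 0 (mod 2).
s = (0, 0, 1, 0)^T — this equals column 2 of H (binary 0010), so error is at position 2.
Correct: flip bit 2 of r = 101100010001000 to get c = 111100010001000.


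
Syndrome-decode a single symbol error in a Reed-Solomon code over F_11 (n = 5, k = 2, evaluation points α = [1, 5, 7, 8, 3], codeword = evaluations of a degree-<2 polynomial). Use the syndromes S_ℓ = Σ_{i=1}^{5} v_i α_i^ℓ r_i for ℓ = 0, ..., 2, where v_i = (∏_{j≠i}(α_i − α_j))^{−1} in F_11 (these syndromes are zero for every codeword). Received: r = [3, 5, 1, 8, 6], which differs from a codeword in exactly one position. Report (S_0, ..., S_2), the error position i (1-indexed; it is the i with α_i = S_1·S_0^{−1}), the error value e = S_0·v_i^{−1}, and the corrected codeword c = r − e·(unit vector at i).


S = (10, 6, 8), error at position 2, error magnitude e = 7, c = [3, 9, 1, 8, 6].

Step 1: column multipliers v_i = (∏_{j≠i}(α_i − α_j))^{−1} mod 11.
  i = 1 (α = 1): (1−5)(1−7)(1−8)(1−3) = (−4)·(−6)·(−7)·(−2) = 336 ≡ 6, so v_1 = 6^{−1} = 2 (mod 11).
  i = 2 (α = 5): (5−1)(5−7)(5−8)(5−3) = 4·(−2)·(−3)·2 = 48 ≡ 4, so v_2 = 4^{−1} = 3 (mod 11).
  i = 3 (α = 7): (7−1)(7−5)(7−8)(7−3) = 6·2·(−1)·4 = −48 ≡ 7, so v_3 = 7^{−1} = 8 (mod 11).
  i = 4 (α = 8): (8−1)(8−5)(8−7)(8−3) = 7·3·1·5 = 105 ≡ 6, so v_4 = 6^{−1} = 2 (mod 11).
  i = 5 (α = 3): (3−1)(3−5)(3−7)(3−8) = 2·(−2)·(−4)·(−5) = −80 ≡ 8, so v_5 = 8^{−1} = 7 (mod 11).
  v = [2, 3, 8, 2, 7].
Step 2: syndromes of r = [3, 5, 1, 8, 6] (all sums mod 11).
  S_0 = Σ v_i r_i = 2·3 + 3·5 + 8·1 + 2·8 + 7·6 = 87 ≡ 10.
  S_1 = Σ v_i α_i r_i = 2·1·3 + 3·5·5 + 8·7·1 + 2·8·8 + 7·3·6 = 391 ≡ 6.
  α_i^2 mod 11 = [1, 3, 5, 9, 9].
  S_2 = Σ v_i α_i^2 r_i = 2·1·3 + 3·3·5 + 8·5·1 + 2·9·8 + 7·9·6 = 613 ≡ 8.
  S = (10, 6, 8) ≠ 0, so r is not a codeword (an error is present).
Step 3: locate the error. For a single error e at position i, S_ℓ = v_i·e·α_i^ℓ, so α_err = S_1/S_0.
  S_0^{−1} = 10^{−1} = 10 (mod 11), so α_err = 6·10 = 60 ≡ 5 = α_2. Error position i = 2.
  Consistency check: S_2/S_1 = 8·2 = 16 ≡ 5 = α_err ✓ (single-error assumption holds).
Step 4: error magnitude e = S_0/v_2 = S_0·∏_{j≠2}(α_2 − α_j) = 10·4 = 40 ≡ 7 (mod 11).
Step 5: correct position 2: c_2 = r_2 − e = 5 − 7 ≡ 9 (mod 11). Hence c = [3, 9, 1, 8, 6].
  Check: interpolating c through the α_i gives m(x) = 7 + 7·x (degree < 2) with m(α_i) = c_i for every i, so c is indeed a codeword.


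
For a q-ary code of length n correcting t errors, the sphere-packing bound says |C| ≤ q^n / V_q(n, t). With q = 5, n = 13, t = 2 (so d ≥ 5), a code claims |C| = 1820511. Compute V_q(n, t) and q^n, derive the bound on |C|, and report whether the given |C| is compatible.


V_q(n, t) = 1301, q^n = 1220703125, Hamming bound = 938280, |C| = 1820511 > bound (violated).

Step 1: Compute V_q(n, t) = Σ_{j=0}^2 C(n, j) (q−1)^j.
  j = 0: C(13,0)·(4)^0 = 1·1 = 1.
  j = 1: C(13,1)·(4)^1 = 13·4 = 52.
  j = 2: C(13,2)·(4)^2 = 78·16 = 1248.
  V_q(n, t) = 1 + 52 + 1248 = 1301.
Step 2: q^n = 5^13 = 1220703125.
Step 3: Hamming bound ⌊q^n / V_q(n,t)⌋ = ⌊1220703125/1301⌋ = 938280.
Step 4: Compare |C| = 1820511 to 938280: violated.
The claimed |C| lies above the Hamming bound, so no 5-ary code of length 13 with d ≥ 5 can have 1820511 codewords.


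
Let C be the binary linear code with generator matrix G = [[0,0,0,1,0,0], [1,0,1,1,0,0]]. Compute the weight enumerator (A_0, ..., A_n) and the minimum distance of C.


Weight distribution: A_0 = 1, A_1 = 1, A_2 = 1, A_3 = 1. Minimum distance d = 1.

Enumerate all 2^2 = 4 messages m ∈ F_2^2.
For each, compute codeword c = mG in F_2^6, then tally its weight.
  m = 00 → c = 000000, weight = 0.
  m = 10 → c = 000100, weight = 1.
  m = 01 → c = 101100, weight = 3.
  m = 11 → c = 101000, weight = 2.
Tally weights:
  weight 0: 1 codewords.
  weight 1: 1 codewords.
  weight 2: 1 codewords.
  weight 3: 1 codewords.
Minimum distance d = smallest w > 0 with A_w > 0 = 1.
Sanity: Σ A_w = 4 = 2^2 = 4 ✓.


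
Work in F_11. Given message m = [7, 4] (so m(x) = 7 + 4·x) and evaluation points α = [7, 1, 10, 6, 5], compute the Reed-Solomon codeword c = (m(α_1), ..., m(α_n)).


c = [2, 0, 3, 9, 5]

Message polynomial: m(x) = 7 + 4·x (mod 11).
For each evaluation point α_i, compute m(α_i) mod 11:
  α_1 = 7: Horner steps 4 → 2, so m(7) = 2.
  α_2 = 1: Horner steps 4 → 0, so m(1) = 0.
  α_3 = 10: Horner steps 4 → 3, so m(10) = 3.
  α_4 = 6: Horner steps 4 → 9, so m(6) = 9.
  α_5 = 5: Horner steps 4 → 5, so m(5) = 5.
Codeword c = [2, 0, 3, 9, 5] ∈ F_11^5.


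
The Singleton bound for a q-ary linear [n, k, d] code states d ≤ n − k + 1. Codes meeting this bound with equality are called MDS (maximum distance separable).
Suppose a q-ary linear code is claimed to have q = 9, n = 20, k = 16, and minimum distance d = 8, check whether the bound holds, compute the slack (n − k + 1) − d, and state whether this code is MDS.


Singleton RHS = n − k + 1 = 5, slack = -3, bound violated (no such code; not MDS).

Singleton bound: d ≤ n − k + 1.
Here n = 20, k = 16, so n − k + 1 = 5.
Given d = 8, check d ≤ 5: NO.
Slack = (n − k + 1) − d = -3.
The slack is negative: d = 8 exceeds n − k + 1 = 5 by 3, so the Singleton bound is violated and no linear [20, 16, 8]_9 code can exist. In particular it is not MDS (MDS requires d = n − k + 1 exactly).
Description: the claimed parameters are [20, 16, 8]_9; such a code would be impossible (violates the Singleton bound).


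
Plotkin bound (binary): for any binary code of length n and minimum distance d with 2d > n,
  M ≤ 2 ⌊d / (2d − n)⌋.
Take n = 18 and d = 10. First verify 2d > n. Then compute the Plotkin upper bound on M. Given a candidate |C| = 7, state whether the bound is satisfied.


Plotkin bound M ≤ 10; given |C| = 7 ≤ bound (satisfied).

Check applicability: 2d = 20, n = 18.
2d − n = 2 > 0, so Plotkin applies.
Compute d/(2d−n) = 10/2 ≈ 5.0000.
⌊d/(2d−n)⌋ = 5.
Plotkin bound: M ≤ 2·5 = 10.
Given |C| = 7, check: satisfied.
This |C| is below the Plotkin bound.


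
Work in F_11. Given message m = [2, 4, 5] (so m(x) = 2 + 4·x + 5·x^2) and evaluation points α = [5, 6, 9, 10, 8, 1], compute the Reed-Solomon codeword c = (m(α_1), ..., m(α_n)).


c = [4, 8, 3, 3, 2, 0]

Message polynomial: m(x) = 2 + 4·x + 5·x^2 (mod 11).
For each evaluation point α_i, compute m(α_i) mod 11:
  α_1 = 5: Horner steps 5 → 7 → 4, so m(5) = 4.
  α_2 = 6: Horner steps 5 → 1 → 8, so m(6) = 8.
  α_3 = 9: Horner steps 5 → 5 → 3, so m(9) = 3.
  α_4 = 10: Horner steps 5 → 10 → 3, so m(10) = 3.
  α_5 = 8: Horner steps 5 → 0 → 2, so m(8) = 2.
  α_6 = 1: Horner steps 5 → 9 → 0, so m(1) = 0.
Codeword c = [4, 8, 3, 3, 2, 0] ∈ F_11^6.


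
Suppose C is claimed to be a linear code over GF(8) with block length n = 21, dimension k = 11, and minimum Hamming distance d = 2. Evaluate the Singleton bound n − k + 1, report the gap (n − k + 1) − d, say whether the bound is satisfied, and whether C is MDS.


Singleton RHS = n − k + 1 = 11, slack = 9, bound satisfied, not MDS.

Singleton bound: d ≤ n − k + 1.
Here n = 21, k = 11, so n − k + 1 = 11.
Given d = 2, check d ≤ 11: YES.
Slack = (n − k + 1) − d = 9.
The code is NOT MDS (slack = 9 > 0).
Description: the claimed parameters are [21, 11, 2]_8; such a code would be non-MDS.


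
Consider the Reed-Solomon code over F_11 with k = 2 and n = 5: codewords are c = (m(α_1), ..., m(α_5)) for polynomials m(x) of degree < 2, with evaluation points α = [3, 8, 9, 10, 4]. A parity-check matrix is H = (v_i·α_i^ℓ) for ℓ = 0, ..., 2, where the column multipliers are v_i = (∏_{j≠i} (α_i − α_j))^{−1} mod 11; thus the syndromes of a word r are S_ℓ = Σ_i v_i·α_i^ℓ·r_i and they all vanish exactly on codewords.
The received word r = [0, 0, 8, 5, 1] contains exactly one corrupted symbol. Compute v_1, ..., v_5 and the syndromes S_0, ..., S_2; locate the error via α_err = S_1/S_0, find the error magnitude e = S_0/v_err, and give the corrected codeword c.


S = (7, 10, 8), error at position 1, error magnitude e = 7, c = [4, 0, 8, 5, 1].

Step 1: column multipliers v_i = (∏_{j≠i}(α_i − α_j))^{−1} mod 11.
  i = 1 (α = 3): (3−8)(3−9)(3−10)(3−4) = (−5)·(−6)·(−7)·(−1) = 210 ≡ 1, so v_1 = 1^{−1} = 1 (mod 11).
  i = 2 (α = 8): (8−3)(8−9)(8−10)(8−4) = 5·(−1)·(−2)·4 = 40 ≡ 7, so v_2 = 7^{−1} = 8 (mod 11).
  i = 3 (α = 9): (9−3)(9−8)(9−10)(9−4) = 6·1·(−1)·5 = −30 ≡ 3, so v_3 = 3^{−1} = 4 (mod 11).
  i = 4 (α = 10): (10−3)(10−8)(10−9)(10−4) = 7·2·1·6 = 84 ≡ 7, so v_4 = 7^{−1} = 8 (mod 11).
  i = 5 (α = 4): (4−3)(4−8)(4−9)(4−10) = 1·(−4)·(−5)·(−6) = −120 ≡ 1, so v_5 = 1^{−1} = 1 (mod 11).
  v = [1, 8, 4, 8, 1].
Step 2: syndromes of r = [0, 0, 8, 5, 1] (all sums mod 11).
  S_0 = Σ v_i r_i = 1·0 + 8·0 + 4·8 + 8·5 + 1·1 = 73 ≡ 7.
  S_1 = Σ v_i α_i r_i = 1·3·0 + 8·8·0 + 4·9·8 + 8·10·5 + 1·4·1 = 692 ≡ 10.
  α_i^2 mod 11 = [9, 9, 4, 1, 5].
  S_2 = Σ v_i α_i^2 r_i = 1·9·0 + 8·9·0 + 4·4·8 + 8·1·5 + 1·5·1 = 173 ≡ 8.
  S = (7, 10, 8) ≠ 0, so r is not a codeword (an error is present).
Step 3: locate the error. For a single error e at position i, S_ℓ = v_i·e·α_i^ℓ, so α_err = S_1/S_0.
  S_0^{−1} = 7^{−1} = 8 (mod 11), so α_err = 10·8 = 80 ≡ 3 = α_1. Error position i = 1.
  Consistency check: S_2/S_1 = 8·10 = 80 ≡ 3 = α_err ✓ (single-error assumption holds).
Step 4: error magnitude e = S_0/v_1 = S_0·∏_{j≠1}(α_1 − α_j) = 7·1 = 7 ≡ 7 (mod 11).
Step 5: correct position 1: c_1 = r_1 − e = 0 − 7 ≡ 4 (mod 11). Hence c = [4, 0, 8, 5, 1].
  Check: interpolating c through the α_i gives m(x) = 2 + 8·x (degree < 2) with m(α_i) = c_i for every i, so c is indeed a codeword.


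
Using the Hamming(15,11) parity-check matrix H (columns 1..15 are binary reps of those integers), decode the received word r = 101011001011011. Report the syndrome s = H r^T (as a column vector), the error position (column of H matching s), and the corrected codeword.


s = (1, 1, 1, 0)^T, error position = 14, corrected codeword c = 101011001011001

Compute s = H r^T mod 2 one row at a time:
  s_1 = 0 + 1 + 0 + 1 + 1 + 0 + 1 + 1 = 5 ≡ 1 (mod 2).
  s_2 = 0 + 1 + 1 + 0 + 1 + 0 + 1 + 1 = 5 ≡ 1 (mod 2).
  s_3 = 0 + 1 + 1 + 0 + 0 + 1 + 1 + 1 = 5 ≡ 1 (mod 2).
  s_4 = 1 + 1 + 1 + 0 + 1 + 1 + 0 + 1 = 6 ≡ 0 (mod 2).
s = (1, 1, 1, 0)^T — this equals column 14 of H (binary 1110), so error is at position 14.
Correct: flip bit 14 of r = 101011001011011 to get c = 101011001011001.


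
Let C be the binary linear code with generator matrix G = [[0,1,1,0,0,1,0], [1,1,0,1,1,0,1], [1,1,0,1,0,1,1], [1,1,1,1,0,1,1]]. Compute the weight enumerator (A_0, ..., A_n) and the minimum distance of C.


Weight distribution: A_0 = 1, A_1 = 1, A_2 = 3, A_3 = 4, A_4 = 1, A_5 = 3, A_6 = 3. Minimum distance d = 1.

Enumerate all 2^4 = 16 messages m ∈ F_2^4.
For each, compute codeword c = mG in F_2^7, then tally its weight.
  m = 0000 → c = 0000000, weight = 0.
  m = 1000 → c = 0110010, weight = 3.
  m = 0100 → c = 1101101, weight = 5.
  m = 1100 → c = 1011111, weight = 6.
  m = 0010 → c = 1101011, weight = 5.
  m = 1010 → c = 1011001, weight = 4.
  m = 0110 → c = 0000110, weight = 2.
  m = 1110 → c = 0110100, weight = 3.
  m = 0001 → c = 1111011, weight = 6.
  m = 1001 → c = 1001001, weight = 3.
  m = 0101 → c = 0010110, weight = 3.
  m = 1101 → c = 0100100, weight = 2.
  m = 0011 → c = 0010000, weight = 1.
  m = 1011 → c = 0100010, weight = 2.
  m = 0111 → c = 1111101, weight = 6.
  m = 1111 → c = 1001111, weight = 5.
Tally weights:
  weight 0: 1 codewords.
  weight 1: 1 codewords.
  weight 2: 3 codewords.
  weight 3: 4 codewords.
  weight 4: 1 codewords.
  weight 5: 3 codewords.
  weight 6: 3 codewords.
Minimum distance d = smallest w > 0 with A_w > 0 = 1.
Sanity: Σ A_w = 16 = 2^4 = 16 ✓.


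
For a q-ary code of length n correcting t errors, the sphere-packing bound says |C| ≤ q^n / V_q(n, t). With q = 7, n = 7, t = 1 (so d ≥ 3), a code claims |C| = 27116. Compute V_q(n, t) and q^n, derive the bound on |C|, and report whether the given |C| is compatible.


V_q(n, t) = 43, q^n = 823543, Hamming bound = 19152, |C| = 27116 > bound (violated).

Step 1: Compute V_q(n, t) = Σ_{j=0}^1 C(n, j) (q−1)^j.
  j = 0: C(7,0)·(6)^0 = 1·1 = 1.
  j = 1: C(7,1)·(6)^1 = 7·6 = 42.
  V_q(n, t) = 1 + 42 = 43.
Step 2: q^n = 7^7 = 823543.
Step 3: Hamming bound ⌊q^n / V_q(n,t)⌋ = ⌊823543/43⌋ = 19152.
Step 4: Compare |C| = 27116 to 19152: violated.
The claimed |C| lies above the Hamming bound, so no 7-ary code of length 7 with d ≥ 3 can have 27116 codewords.


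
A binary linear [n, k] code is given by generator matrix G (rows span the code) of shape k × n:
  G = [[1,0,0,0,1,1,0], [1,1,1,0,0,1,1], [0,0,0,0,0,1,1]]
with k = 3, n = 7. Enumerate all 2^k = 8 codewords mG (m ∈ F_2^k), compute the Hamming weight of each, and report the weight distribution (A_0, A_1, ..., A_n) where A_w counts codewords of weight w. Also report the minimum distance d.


Weight distribution: A_0 = 1, A_2 = 1, A_3 = 3, A_4 = 2, A_5 = 1. Minimum distance d = 2.

Enumerate all 2^3 = 8 messages m ∈ F_2^3.
For each, compute codeword c = mG in F_2^7, then tally its weight.
  m = 000 → c = 0000000, weight = 0.
  m = 100 → c = 1000110, weight = 3.
  m = 010 → c = 1110011, weight = 5.
  m = 110 → c = 0110101, weight = 4.
  m = 001 → c = 0000011, weight = 2.
  m = 101 → c = 1000101, weight = 3.
  m = 011 → c = 1110000, weight = 3.
  m = 111 → c = 0110110, weight = 4.
Tally weights:
  weight 0: 1 codewords.
  weight 2: 1 codewords.
  weight 3: 3 codewords.
  weight 4: 2 codewords.
  weight 5: 1 codewords.
Minimum distance d = smallest w > 0 with A_w > 0 = 2.
Sanity: Σ A_w = 8 = 2^3 = 8 ✓.


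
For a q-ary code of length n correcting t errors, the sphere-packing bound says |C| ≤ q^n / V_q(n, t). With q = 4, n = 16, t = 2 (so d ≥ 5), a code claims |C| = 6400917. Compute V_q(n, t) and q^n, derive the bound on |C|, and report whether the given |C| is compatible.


V_q(n, t) = 1129, q^n = 4294967296, Hamming bound = 3804222, |C| = 6400917 > bound (violated).

Step 1: Compute V_q(n, t) = Σ_{j=0}^2 C(n, j) (q−1)^j.
  j = 0: C(16,0)·(3)^0 = 1·1 = 1.
  j = 1: C(16,1)·(3)^1 = 16·3 = 48.
  j = 2: C(16,2)·(3)^2 = 120·9 = 1080.
  V_q(n, t) = 1 + 48 + 1080 = 1129.
Step 2: q^n = 4^16 = 4294967296.
Step 3: Hamming bound ⌊q^n / V_q(n,t)⌋ = ⌊4294967296/1129⌋ = 3804222.
Step 4: Compare |C| = 6400917 to 3804222: violated.
The claimed |C| lies above the Hamming bound, so no 4-ary code of length 16 with d ≥ 5 can have 6400917 codewords.


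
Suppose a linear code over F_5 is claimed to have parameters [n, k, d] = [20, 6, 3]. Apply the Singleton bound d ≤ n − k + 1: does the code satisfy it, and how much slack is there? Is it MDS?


Singleton RHS = n − k + 1 = 15, slack = 12, bound satisfied, not MDS.

Singleton bound: d ≤ n − k + 1.
Here n = 20, k = 6, so n − k + 1 = 15.
Given d = 3, check d ≤ 15: YES.
Slack = (n − k + 1) − d = 12.
The code is NOT MDS (slack = 12 > 0).
Description: the claimed parameters are [20, 6, 3]_5; such a code would be non-MDS.


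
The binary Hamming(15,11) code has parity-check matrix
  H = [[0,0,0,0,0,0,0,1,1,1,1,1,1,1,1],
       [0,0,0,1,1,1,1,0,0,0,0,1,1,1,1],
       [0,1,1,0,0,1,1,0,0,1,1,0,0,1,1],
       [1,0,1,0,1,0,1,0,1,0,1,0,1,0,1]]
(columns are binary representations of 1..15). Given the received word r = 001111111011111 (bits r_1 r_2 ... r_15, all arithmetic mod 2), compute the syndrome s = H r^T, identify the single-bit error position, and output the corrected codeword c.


s = (1, 0, 0, 1)^T, error position = 9, corrected codeword c = 001111110011111

Compute s = H r^T mod 2 one row at a time:
  s_1 = 1 + 1 + 0 + 1 + 1 + 1 + 1 + 1 = 7 ≡ 1 (mod 2).
  s_2 = 1 + 1 + 1 + 1 + 1 + 1 + 1 + 1 = 8 ≡ 0 (mod 2).
  s_3 = 0 + 1 + 1 + 1 + 0 + 1 + 1 + 1 = 6 ≡ 0 (mod 2).
  s_4 = 0 + 1 + 1 + 1 + 1 + 1 + 1 + 1 = 7 ≡ 1 (mod 2).
s = (1, 0, 0, 1)^T — this equals column 9 of H (binary 1001), so error is at position 9.
Correct: flip bit 9 of r = 001111111011111 to get c = 001111110011111.


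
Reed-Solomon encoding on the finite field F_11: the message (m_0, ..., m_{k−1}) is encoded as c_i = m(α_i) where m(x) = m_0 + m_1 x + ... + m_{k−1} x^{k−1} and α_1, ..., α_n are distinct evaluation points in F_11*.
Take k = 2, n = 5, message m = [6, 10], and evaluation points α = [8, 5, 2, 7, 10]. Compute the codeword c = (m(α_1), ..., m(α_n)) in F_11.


c = [9, 1, 4, 10, 7]

Message polynomial: m(x) = 6 + 10·x (mod 11).
For each evaluation point α_i, compute m(α_i) mod 11:
  α_1 = 8: Horner steps 10 → 9, so m(8) = 9.
  α_2 = 5: Horner steps 10 → 1, so m(5) = 1.
  α_3 = 2: Horner steps 10 → 4, so m(2) = 4.
  α_4 = 7: Horner steps 10 → 10, so m(7) = 10.
  α_5 = 10: Horner steps 10 → 7, so m(10) = 7.
Codeword c = [9, 1, 4, 10, 7] ∈ F_11^5.


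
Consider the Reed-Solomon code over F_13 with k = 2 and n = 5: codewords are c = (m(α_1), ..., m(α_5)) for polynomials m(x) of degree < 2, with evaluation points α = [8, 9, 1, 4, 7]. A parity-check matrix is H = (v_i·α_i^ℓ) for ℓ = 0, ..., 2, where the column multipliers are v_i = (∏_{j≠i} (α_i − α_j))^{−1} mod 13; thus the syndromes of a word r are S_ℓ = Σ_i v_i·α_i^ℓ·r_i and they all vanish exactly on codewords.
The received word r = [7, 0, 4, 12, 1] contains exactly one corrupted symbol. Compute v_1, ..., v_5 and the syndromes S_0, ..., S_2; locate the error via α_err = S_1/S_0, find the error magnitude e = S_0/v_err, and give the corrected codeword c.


S = (8, 6, 11), error at position 4, error magnitude e = 3, c = [7, 0, 4, 9, 1].

Step 1: column multipliers v_i = (∏_{j≠i}(α_i − α_j))^{−1} mod 13.
  i = 1 (α = 8): (8−9)(8−1)(8−4)(8−7) = (−1)·7·4·1 = −28 ≡ 11, so v_1 = 11^{−1} = 6 (mod 13).
  i = 2 (α = 9): (9−8)(9−1)(9−4)(9−7) = 1·8·5·2 = 80 ≡ 2, so v_2 = 2^{−1} = 7 (mod 13).
  i = 3 (α = 1): (1−8)(1−9)(1−4)(1−7) = (−7)·(−8)·(−3)·(−6) = 1008 ≡ 7, so v_3 = 7^{−1} = 2 (mod 13).
  i = 4 (α = 4): (4−8)(4−9)(4−1)(4−7) = (−4)·(−5)·3·(−3) = −180 ≡ 2, so v_4 = 2^{−1} = 7 (mod 13).
  i = 5 (α = 7): (7−8)(7−9)(7−1)(7−4) = (−1)·(−2)·6·3 = 36 ≡ 10, so v_5 = 10^{−1} = 4 (mod 13).
  v = [6, 7, 2, 7, 4].
Step 2: syndromes of r = [7, 0, 4, 12, 1] (all sums mod 13).
  S_0 = Σ v_i r_i = 6·7 + 7·0 + 2·4 + 7·12 + 4·1 = 138 ≡ 8.
  S_1 = Σ v_i α_i r_i = 6·8·7 + 7·9·0 + 2·1·4 + 7·4·12 + 4·7·1 = 708 ≡ 6.
  α_i^2 mod 13 = [12, 3, 1, 3, 10].
  S_2 = Σ v_i α_i^2 r_i = 6·12·7 + 7·3·0 + 2·1·4 + 7·3·12 + 4·10·1 = 804 ≡ 11.
  S = (8, 6, 11) ≠ 0, so r is not a codeword (an error is present).
Step 3: locate the error. For a single error e at position i, S_ℓ = v_i·e·α_i^ℓ, so α_err = S_1/S_0.
  S_0^{−1} = 8^{−1} = 5 (mod 13), so α_err = 6·5 = 30 ≡ 4 = α_4. Error position i = 4.
  Consistency check: S_2/S_1 = 11·11 = 121 ≡ 4 = α_err ✓ (single-error assumption holds).
Step 4: error magnitude e = S_0/v_4 = S_0·∏_{j≠4}(α_4 − α_j) = 8·2 = 16 ≡ 3 (mod 13).
Step 5: correct position 4: c_4 = r_4 − e = 12 − 3 ≡ 9 (mod 13). Hence c = [7, 0, 4, 9, 1].
  Check: interpolating c through the α_i gives m(x) = 11 + 6·x (degree < 2) with m(α_i) = c_i for every i, so c is indeed a codeword.


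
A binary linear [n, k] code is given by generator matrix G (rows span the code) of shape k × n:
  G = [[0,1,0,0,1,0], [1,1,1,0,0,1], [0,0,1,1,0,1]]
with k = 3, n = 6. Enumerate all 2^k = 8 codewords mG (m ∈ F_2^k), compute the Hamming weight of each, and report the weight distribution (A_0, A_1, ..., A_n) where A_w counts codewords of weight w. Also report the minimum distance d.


Weight distribution: A_0 = 1, A_2 = 1, A_3 = 3, A_4 = 2, A_5 = 1. Minimum distance d = 2.

Enumerate all 2^3 = 8 messages m ∈ F_2^3.
For each, compute codeword c = mG in F_2^6, then tally its weight.
  m = 000 → c = 000000, weight = 0.
  m = 100 → c = 010010, weight = 2.
  m = 010 → c = 111001, weight = 4.
  m = 110 → c = 101011, weight = 4.
  m = 001 → c = 001101, weight = 3.
  m = 101 → c = 011111, weight = 5.
  m = 011 → c = 110100, weight = 3.
  m = 111 → c = 100110, weight = 3.
Tally weights:
  weight 0: 1 codewords.
  weight 2: 1 codewords.
  weight 3: 3 codewords.
  weight 4: 2 codewords.
  weight 5: 1 codewords.
Minimum distance d = smallest w > 0 with A_w > 0 = 2.
Sanity: Σ A_w = 8 = 2^3 = 8 ✓.


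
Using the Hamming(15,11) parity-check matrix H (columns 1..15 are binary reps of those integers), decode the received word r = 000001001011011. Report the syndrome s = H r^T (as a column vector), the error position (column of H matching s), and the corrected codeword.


s = (1, 0, 0, 1)^T, error position = 9, corrected codeword c = 000001000011011

Compute s = H r^T mod 2 one row at a time:
  s_1 = 0 + 1 + 0 + 1 + 1 + 0 + 1 + 1 = 5 ≡ 1 (mod 2).
  s_2 = 0 + 0 + 1 + 0 + 1 + 0 + 1 + 1 = 4 ≡ 0 (mod 2).
  s_3 = 0 + 0 + 1 + 0 + 0 + 1 + 1 + 1 = 4 ≡ 0 (mod 2).
  s_4 = 0 + 0 + 0 + 0 + 1 + 1 + 0 + 1 = 3 ≡ 1 (mod 2).
s = (1, 0, 0, 1)^T — this equals column 9 of H (binary 1001), so error is at position 9.
Correct: flip bit 9 of r = 000001001011011 to get c = 000001000011011.


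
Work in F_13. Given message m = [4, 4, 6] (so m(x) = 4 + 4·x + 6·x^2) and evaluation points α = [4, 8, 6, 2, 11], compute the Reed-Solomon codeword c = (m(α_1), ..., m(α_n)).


c = [12, 4, 10, 10, 7]

Message polynomial: m(x) = 4 + 4·x + 6·x^2 (mod 13).
For each evaluation point α_i, compute m(α_i) mod 13:
  α_1 = 4: Horner steps 6 → 2 → 12, so m(4) = 12.
  α_2 = 8: Horner steps 6 → 0 → 4, so m(8) = 4.
  α_3 = 6: Horner steps 6 → 1 → 10, so m(6) = 10.
  α_4 = 2: Horner steps 6 → 3 → 10, so m(2) = 10.
  α_5 = 11: Horner steps 6 → 5 → 7, so m(11) = 7.
Codeword c = [12, 4, 10, 10, 7] ∈ F_13^5.


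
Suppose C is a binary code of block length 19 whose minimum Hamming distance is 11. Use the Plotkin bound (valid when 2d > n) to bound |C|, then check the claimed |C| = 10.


Plotkin bound M ≤ 6; given |C| = 10 > bound (violated).

Check applicability: 2d = 22, n = 19.
2d − n = 3 > 0, so Plotkin applies.
Compute d/(2d−n) = 11/3 ≈ 3.6667.
⌊d/(2d−n)⌋ = 3.
Plotkin bound: M ≤ 2·3 = 6.
Given |C| = 10, check: VIOLATED.
This |C| is above the Plotkin bound, so no binary code with n = 19, d = 11 and 10 codewords exists.


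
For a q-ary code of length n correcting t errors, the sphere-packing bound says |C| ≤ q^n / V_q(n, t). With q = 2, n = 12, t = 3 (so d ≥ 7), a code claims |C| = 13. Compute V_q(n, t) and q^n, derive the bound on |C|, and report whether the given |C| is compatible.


V_q(n, t) = 299, q^n = 4096, Hamming bound = 13, |C| = 13 ≤ bound (satisfied).

Step 1: Compute V_q(n, t) = Σ_{j=0}^3 C(n, j) (q−1)^j.
  j = 0: C(12,0)·(1)^0 = 1·1 = 1.
  j = 1: C(12,1)·(1)^1 = 12·1 = 12.
  j = 2: C(12,2)·(1)^2 = 66·1 = 66.
  j = 3: C(12,3)·(1)^3 = 220·1 = 220.
  V_q(n, t) = 1 + 12 + 66 + 220 = 299.
Step 2: q^n = 2^12 = 4096.
Step 3: Hamming bound ⌊q^n / V_q(n,t)⌋ = ⌊4096/299⌋ = 13.
Step 4: Compare |C| = 13 to 13: satisfied.
The claimed |C| lies at the Hamming bound (tight).


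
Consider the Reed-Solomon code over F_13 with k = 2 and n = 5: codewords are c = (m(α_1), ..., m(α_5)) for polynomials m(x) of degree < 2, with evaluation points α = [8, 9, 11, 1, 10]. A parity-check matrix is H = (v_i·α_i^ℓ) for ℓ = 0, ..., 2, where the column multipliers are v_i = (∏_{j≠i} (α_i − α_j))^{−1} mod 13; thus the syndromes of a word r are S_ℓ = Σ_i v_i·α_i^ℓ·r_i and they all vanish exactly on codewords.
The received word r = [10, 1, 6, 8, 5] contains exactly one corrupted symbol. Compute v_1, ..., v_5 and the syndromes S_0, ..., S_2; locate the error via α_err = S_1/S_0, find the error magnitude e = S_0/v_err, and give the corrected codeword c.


S = (11, 4, 5), error at position 3, error magnitude e = 10, c = [10, 1, 9, 8, 5].

Step 1: column multipliers v_i = (∏_{j≠i}(α_i − α_j))^{−1} mod 13.
  i = 1 (α = 8): (8−9)(8−11)(8−1)(8−10) = (−1)·(−3)·7·(−2) = −42 ≡ 10, so v_1 = 10^{−1} = 4 (mod 13).
  i = 2 (α = 9): (9−8)(9−11)(9−1)(9−10) = 1·(−2)·8·(−1) = 16 ≡ 3, so v_2 = 3^{−1} = 9 (mod 13).
  i = 3 (α = 11): (11−8)(11−9)(11−1)(11−10) = 3·2·10·1 = 60 ≡ 8, so v_3 = 8^{−1} = 5 (mod 13).
  i = 4 (α = 1): (1−8)(1−9)(1−11)(1−10) = (−7)·(−8)·(−10)·(−9) = 5040 ≡ 9, so v_4 = 9^{−1} = 3 (mod 13).
  i = 5 (α = 10): (10−8)(10−9)(10−11)(10−1) = 2·1·(−1)·9 = −18 ≡ 8, so v_5 = 8^{−1} = 5 (mod 13).
  v = [4, 9, 5, 3, 5].
Step 2: syndromes of r = [10, 1, 6, 8, 5] (all sums mod 13).
  S_0 = Σ v_i r_i = 4·10 + 9·1 + 5·6 + 3·8 + 5·5 = 128 ≡ 11.
  S_1 = Σ v_i α_i r_i = 4·8·10 + 9·9·1 + 5·11·6 + 3·1·8 + 5·10·5 = 1005 ≡ 4.
  α_i^2 mod 13 = [12, 3, 4, 1, 9].
  S_2 = Σ v_i α_i^2 r_i = 4·12·10 + 9·3·1 + 5·4·6 + 3·1·8 + 5·9·5 = 876 ≡ 5.
  S = (11, 4, 5) ≠ 0, so r is not a codeword (an error is present).
Step 3: locate the error. For a single error e at position i, S_ℓ = v_i·e·α_i^ℓ, so α_err = S_1/S_0.
  S_0^{−1} = 11^{−1} = 6 (mod 13), so α_err = 4·6 = 24 ≡ 11 = α_3. Error position i = 3.
  Consistency check: S_2/S_1 = 5·10 = 50 ≡ 11 = α_err ✓ (single-error assumption holds).
Step 4: error magnitude e = S_0/v_3 = S_0·∏_{j≠3}(α_3 − α_j) = 11·8 = 88 ≡ 10 (mod 13).
Step 5: correct position 3: c_3 = r_3 − e = 6 − 10 ≡ 9 (mod 13). Hence c = [10, 1, 9, 8, 5].
  Check: interpolating c through the α_i gives m(x) = 4 + 4·x (degree < 2) with m(α_i) = c_i for every i, so c is indeed a codeword.


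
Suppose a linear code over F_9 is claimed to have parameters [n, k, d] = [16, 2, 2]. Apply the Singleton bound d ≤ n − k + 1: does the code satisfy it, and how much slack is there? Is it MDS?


Singleton RHS = n − k + 1 = 15, slack = 13, bound satisfied, not MDS.

Singleton bound: d ≤ n − k + 1.
Here n = 16, k = 2, so n − k + 1 = 15.
Given d = 2, check d ≤ 15: YES.
Slack = (n − k + 1) − d = 13.
The code is NOT MDS (slack = 13 > 0).
Description: the claimed parameters are [16, 2, 2]_9; such a code would be non-MDS.


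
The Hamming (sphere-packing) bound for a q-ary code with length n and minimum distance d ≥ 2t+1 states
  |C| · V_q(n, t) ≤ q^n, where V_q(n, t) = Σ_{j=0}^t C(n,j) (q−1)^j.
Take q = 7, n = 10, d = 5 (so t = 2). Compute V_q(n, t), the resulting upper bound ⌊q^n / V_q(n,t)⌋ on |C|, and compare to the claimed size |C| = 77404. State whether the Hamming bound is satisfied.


V_q(n, t) = 1681, q^n = 282475249, Hamming bound = 168040, |C| = 77404 ≤ bound (satisfied).

Step 1: Compute V_q(n, t) = Σ_{j=0}^2 C(n, j) (q−1)^j.
  j = 0: C(10,0)·(6)^0 = 1·1 = 1.
  j = 1: C(10,1)·(6)^1 = 10·6 = 60.
  j = 2: C(10,2)·(6)^2 = 45·36 = 1620.
  V_q(n, t) = 1 + 60 + 1620 = 1681.
Step 2: q^n = 7^10 = 282475249.
Step 3: Hamming bound ⌊q^n / V_q(n,t)⌋ = ⌊282475249/1681⌋ = 168040.
Step 4: Compare |C| = 77404 to 168040: satisfied.
The claimed |C| lies below the Hamming bound.


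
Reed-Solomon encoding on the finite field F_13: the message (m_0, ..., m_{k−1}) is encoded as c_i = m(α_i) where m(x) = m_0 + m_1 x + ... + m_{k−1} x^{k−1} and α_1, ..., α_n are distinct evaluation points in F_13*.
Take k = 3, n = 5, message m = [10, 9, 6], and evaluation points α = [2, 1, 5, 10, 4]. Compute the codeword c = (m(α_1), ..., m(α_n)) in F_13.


c = [0, 12, 10, 11, 12]

Message polynomial: m(x) = 10 + 9·x + 6·x^2 (mod 13).
For each evaluation point α_i, compute m(α_i) mod 13:
  α_1 = 2: Horner steps 6 → 8 → 0, so m(2) = 0.
  α_2 = 1: Horner steps 6 → 2 → 12, so m(1) = 12.
  α_3 = 5: Horner steps 6 → 0 → 10, so m(5) = 10.
  α_4 = 10: Horner steps 6 → 4 → 11, so m(10) = 11.
  α_5 = 4: Horner steps 6 → 7 → 12, so m(4) = 12.
Codeword c = [0, 12, 10, 11, 12] ∈ F_13^5.


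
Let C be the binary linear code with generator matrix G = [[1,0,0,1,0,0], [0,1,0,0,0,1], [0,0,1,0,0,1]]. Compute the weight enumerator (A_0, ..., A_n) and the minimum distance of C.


Weight distribution: A_0 = 1, A_2 = 4, A_4 = 3. Minimum distance d = 2.

Enumerate all 2^3 = 8 messages m ∈ F_2^3.
For each, compute codeword c = mG in F_2^6, then tally its weight.
  m = 000 → c = 000000, weight = 0.
  m = 100 → c = 100100, weight = 2.
  m = 010 → c = 010001, weight = 2.
  m = 110 → c = 110101, weight = 4.
  m = 001 → c = 001001, weight = 2.
  m = 101 → c = 101101, weight = 4.
  m = 011 → c = 011000, weight = 2.
  m = 111 → c = 111100, weight = 4.
Tally weights:
  weight 0: 1 codewords.
  weight 2: 4 codewords.
  weight 4: 3 codewords.
Minimum distance d = smallest w > 0 with A_w > 0 = 2.
Sanity: Σ A_w = 8 = 2^3 = 8 ✓.


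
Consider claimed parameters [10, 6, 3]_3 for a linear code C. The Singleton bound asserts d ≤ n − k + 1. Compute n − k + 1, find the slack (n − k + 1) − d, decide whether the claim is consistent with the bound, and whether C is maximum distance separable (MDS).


Singleton RHS = n − k + 1 = 5, slack = 2, bound satisfied, not MDS.

Singleton bound: d ≤ n − k + 1.
Here n = 10, k = 6, so n − k + 1 = 5.
Given d = 3, check d ≤ 5: YES.
Slack = (n − k + 1) − d = 2.
The code is NOT MDS (slack = 2 > 0).
Description: the claimed parameters are [10, 6, 3]_3; such a code would be non-MDS.


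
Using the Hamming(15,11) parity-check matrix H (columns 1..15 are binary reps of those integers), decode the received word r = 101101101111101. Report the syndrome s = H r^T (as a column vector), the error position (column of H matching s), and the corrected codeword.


s = (0, 0, 0, 1)^T, error position = 1, corrected codeword c = 001101101111101

Compute s = H r^T mod 2 one row at a time:
  s_1 = 0 + 1 + 1 + 1 + 1 + 1 + 0 + 1 = 6 ≡ 0 (mod 2).
  s_2 = 1 + 0 + 1 + 1 + 1 + 1 + 0 + 1 = 6 ≡ 0 (mod 2).
  s_3 = 0 + 1 + 1 + 1 + 1 + 1 + 0 + 1 = 6 ≡ 0 (mod 2).
  s_4 = 1 + 1 + 0 + 1 + 1 + 1 + 1 + 1 = 7 ≡ 1 (mod 2).
s = (0, 0, 0, 1)^T — this equals column 1 of H (binary 0001), so error is at position 1.
Correct: flip bit 1 of r = 101101101111101 to get c = 001101101111101.


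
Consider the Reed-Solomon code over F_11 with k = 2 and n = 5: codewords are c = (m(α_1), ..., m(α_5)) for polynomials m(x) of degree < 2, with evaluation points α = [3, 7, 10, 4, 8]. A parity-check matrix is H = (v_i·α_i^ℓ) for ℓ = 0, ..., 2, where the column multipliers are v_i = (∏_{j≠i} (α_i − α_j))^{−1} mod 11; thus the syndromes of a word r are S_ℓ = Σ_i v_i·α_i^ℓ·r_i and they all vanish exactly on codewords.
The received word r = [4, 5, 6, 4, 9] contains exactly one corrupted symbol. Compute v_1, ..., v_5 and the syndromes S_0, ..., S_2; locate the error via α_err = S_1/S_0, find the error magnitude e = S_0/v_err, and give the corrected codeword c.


S = (6, 7, 10), error at position 1, error magnitude e = 4, c = [0, 5, 6, 4, 9].

Step 1: column multipliers v_i = (∏_{j≠i}(α_i − α_j))^{−1} mod 11.
  i = 1 (α = 3): (3−7)(3−10)(3−4)(3−8) = (−4)·(−7)·(−1)·(−5) = 140 ≡ 8, so v_1 = 8^{−1} = 7 (mod 11).
  i = 2 (α = 7): (7−3)(7−10)(7−4)(7−8) = 4·(−3)·3·(−1) = 36 ≡ 3, so v_2 = 3^{−1} = 4 (mod 11).
  i = 3 (α = 10): (10−3)(10−7)(10−4)(10−8) = 7·3·6·2 = 252 ≡ 10, so v_3 = 10^{−1} = 10 (mod 11).
  i = 4 (α = 4): (4−3)(4−7)(4−10)(4−8) = 1·(−3)·(−6)·(−4) = −72 ≡ 5, so v_4 = 5^{−1} = 9 (mod 11).
  i = 5 (α = 8): (8−3)(8−7)(8−10)(8−4) = 5·1·(−2)·4 = −40 ≡ 4, so v_5 = 4^{−1} = 3 (mod 11).
  v = [7, 4, 10, 9, 3].
Step 2: syndromes of r = [4, 5, 6, 4, 9] (all sums mod 11).
  S_0 = Σ v_i r_i = 7·4 + 4·5 + 10·6 + 9·4 + 3·9 = 171 ≡ 6.
  S_1 = Σ v_i α_i r_i = 7·3·4 + 4·7·5 + 10·10·6 + 9·4·4 + 3·8·9 = 1184 ≡ 7.
  α_i^2 mod 11 = [9, 5, 1, 5, 9].
  S_2 = Σ v_i α_i^2 r_i = 7·9·4 + 4·5·5 + 10·1·6 + 9·5·4 + 3·9·9 = 835 ≡ 10.
  S = (6, 7, 10) ≠ 0, so r is not a codeword (an error is present).
Step 3: locate the error. For a single error e at position i, S_ℓ = v_i·e·α_i^ℓ, so α_err = S_1/S_0.
  S_0^{−1} = 6^{−1} = 2 (mod 11), so α_err = 7·2 = 14 ≡ 3 = α_1. Error position i = 1.
  Consistency check: S_2/S_1 = 10·8 = 80 ≡ 3 = α_err ✓ (single-error assumption holds).
Step 4: error magnitude e = S_0/v_1 = S_0·∏_{j≠1}(α_1 − α_j) = 6·8 = 48 ≡ 4 (mod 11).
Step 5: correct position 1: c_1 = r_1 − e = 4 − 4 ≡ 0 (mod 11). Hence c = [0, 5, 6, 4, 9].
  Check: interpolating c through the α_i gives m(x) = 10 + 4·x (degree < 2) with m(α_i) = c_i for every i, so c is indeed a codeword.


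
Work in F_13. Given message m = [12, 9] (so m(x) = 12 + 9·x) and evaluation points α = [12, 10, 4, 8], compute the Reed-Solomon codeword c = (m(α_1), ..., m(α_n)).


c = [3, 11, 9, 6]

Message polynomial: m(x) = 12 + 9·x (mod 13).
For each evaluation point α_i, compute m(α_i) mod 13:
  α_1 = 12: Horner steps 9 → 3, so m(12) = 3.
  α_2 = 10: Horner steps 9 → 11, so m(10) = 11.
  α_3 = 4: Horner steps 9 → 9, so m(4) = 9.
  α_4 = 8: Horner steps 9 → 6, so m(8) = 6.
Codeword c = [3, 11, 9, 6] ∈ F_13^4.


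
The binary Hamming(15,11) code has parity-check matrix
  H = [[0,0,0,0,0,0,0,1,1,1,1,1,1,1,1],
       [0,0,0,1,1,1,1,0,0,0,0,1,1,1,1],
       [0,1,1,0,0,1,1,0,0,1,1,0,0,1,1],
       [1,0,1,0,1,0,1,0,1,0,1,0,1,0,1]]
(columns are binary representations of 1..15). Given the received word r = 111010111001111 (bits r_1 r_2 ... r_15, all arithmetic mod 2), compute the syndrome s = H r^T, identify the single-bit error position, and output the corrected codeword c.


s = (0, 0, 1, 1)^T, error position = 3, corrected codeword c = 110010111001111

Compute s = H r^T mod 2 one row at a time:
  s_1 = 1 + 1 + 0 + 0 + 1 + 1 + 1 + 1 = 6 ≡ 0 (mod 2).
  s_2 = 0 + 1 + 0 + 1 + 1 + 1 + 1 + 1 = 6 ≡ 0 (mod 2).
  s_3 = 1 + 1 + 0 + 1 + 0 + 0 + 1 + 1 = 5 ≡ 1 (mod 2).
  s_4 = 1 + 1 + 1 + 1 + 1 + 0 + 1 + 1 = 7 ≡ 1 (mod 2).
s = (0, 0, 1, 1)^T — this equals column 3 of H (binary 0011), so error is at position 3.
Correct: flip bit 3 of r = 111010111001111 to get c = 110010111001111.


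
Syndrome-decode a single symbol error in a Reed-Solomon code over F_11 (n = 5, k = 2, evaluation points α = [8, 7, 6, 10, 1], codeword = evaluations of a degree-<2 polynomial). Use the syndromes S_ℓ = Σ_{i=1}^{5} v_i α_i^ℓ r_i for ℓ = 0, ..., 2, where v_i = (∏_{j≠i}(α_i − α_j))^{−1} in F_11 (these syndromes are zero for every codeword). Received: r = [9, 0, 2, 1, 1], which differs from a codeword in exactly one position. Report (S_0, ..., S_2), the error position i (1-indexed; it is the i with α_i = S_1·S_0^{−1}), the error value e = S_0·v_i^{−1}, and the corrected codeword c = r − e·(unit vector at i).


S = (1, 10, 1), error at position 4, error magnitude e = 7, c = [9, 0, 2, 5, 1].

Step 1: column multipliers v_i = (∏_{j≠i}(α_i − α_j))^{−1} mod 11.
  i = 1 (α = 8): (8−7)(8−6)(8−10)(8−1) = 1·2·(−2)·7 = −28 ≡ 5, so v_1 = 5^{−1} = 9 (mod 11).
  i = 2 (α = 7): (7−8)(7−6)(7−10)(7−1) = (−1)·1·(−3)·6 = 18 ≡ 7, so v_2 = 7^{−1} = 8 (mod 11).
  i = 3 (α = 6): (6−8)(6−7)(6−10)(6−1) = (−2)·(−1)·(−4)·5 = −40 ≡ 4, so v_3 = 4^{−1} = 3 (mod 11).
  i = 4 (α = 10): (10−8)(10−7)(10−6)(10−1) = 2·3·4·9 = 216 ≡ 7, so v_4 = 7^{−1} = 8 (mod 11).
  i = 5 (α = 1): (1−8)(1−7)(1−6)(1−10) = (−7)·(−6)·(−5)·(−9) = 1890 ≡ 9, so v_5 = 9^{−1} = 5 (mod 11).
  v = [9, 8, 3, 8, 5].
Step 2: syndromes of r = [9, 0, 2, 1, 1] (all sums mod 11).
  S_0 = Σ v_i r_i = 9·9 + 8·0 + 3·2 + 8·1 + 5·1 = 100 ≡ 1.
  S_1 = Σ v_i α_i r_i = 9·8·9 + 8·7·0 + 3·6·2 + 8·10·1 + 5·1·1 = 769 ≡ 10.
  α_i^2 mod 11 = [9, 5, 3, 1, 1].
  S_2 = Σ v_i α_i^2 r_i = 9·9·9 + 8·5·0 + 3·3·2 + 8·1·1 + 5·1·1 = 760 ≡ 1.
  S = (1, 10, 1) ≠ 0, so r is not a codeword (an error is present).
Step 3: locate the error. For a single error e at position i, S_ℓ = v_i·e·α_i^ℓ, so α_err = S_1/S_0.
  S_0^{−1} = 1^{−1} = 1 (mod 11), so α_err = 10·1 = 10 ≡ 10 = α_4. Error position i = 4.
  Consistency check: S_2/S_1 = 1·10 = 10 ≡ 10 = α_err ✓ (single-error assumption holds).
Step 4: error magnitude e = S_0/v_4 = S_0·∏_{j≠4}(α_4 − α_j) = 1·7 = 7 ≡ 7 (mod 11).
Step 5: correct position 4: c_4 = r_4 − e = 1 − 7 ≡ 5 (mod 11). Hence c = [9, 0, 2, 5, 1].
  Check: interpolating c through the α_i gives m(x) = 3 + 9·x (degree < 2) with m(α_i) = c_i for every i, so c is indeed a codeword.


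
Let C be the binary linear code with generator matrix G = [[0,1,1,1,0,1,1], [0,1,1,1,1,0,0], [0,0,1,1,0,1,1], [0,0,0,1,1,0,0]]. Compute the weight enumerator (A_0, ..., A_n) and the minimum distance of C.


Weight distribution: A_0 = 1, A_1 = 2, A_2 = 2, A_3 = 4, A_4 = 5, A_5 = 2. Minimum distance d = 1.

Enumerate all 2^4 = 16 messages m ∈ F_2^4.
For each, compute codeword c = mG in F_2^7, then tally its weight.
  m = 0000 → c = 0000000, weight = 0.
  m = 1000 → c = 0111011, weight = 5.
  m = 0100 → c = 0111100, weight = 4.
  m = 1100 → c = 0000111, weight = 3.
  m = 0010 → c = 0011011, weight = 4.
  m = 1010 → c = 0100000, weight = 1.
  m = 0110 → c = 0100111, weight = 4.
  m = 1110 → c = 0011100, weight = 3.
  m = 0001 → c = 0001100, weight = 2.
  m = 1001 → c = 0110111, weight = 5.
  m = 0101 → c = 0110000, weight = 2.
  m = 1101 → c = 0001011, weight = 3.
  m = 0011 → c = 0010111, weight = 4.
  m = 1011 → c = 0101100, weight = 3.
  m = 0111 → c = 0101011, weight = 4.
  m = 1111 → c = 0010000, weight = 1.
Tally weights:
  weight 0: 1 codewords.
  weight 1: 2 codewords.
  weight 2: 2 codewords.
  weight 3: 4 codewords.
  weight 4: 5 codewords.
  weight 5: 2 codewords.
Minimum distance d = smallest w > 0 with A_w > 0 = 1.
Sanity: Σ A_w = 16 = 2^4 = 16 ✓.


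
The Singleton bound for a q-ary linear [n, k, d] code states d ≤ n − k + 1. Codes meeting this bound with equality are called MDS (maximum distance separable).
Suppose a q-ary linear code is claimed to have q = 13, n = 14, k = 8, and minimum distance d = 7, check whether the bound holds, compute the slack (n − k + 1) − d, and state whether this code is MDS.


Singleton RHS = n − k + 1 = 7, slack = 0, bound satisfied, MDS.

Singleton bound: d ≤ n − k + 1.
Here n = 14, k = 8, so n − k + 1 = 7.
Given d = 7, check d ≤ 7: YES.
Slack = (n − k + 1) − d = 0.
The code is MDS (slack = 0).
Description: the claimed parameters are [14, 8, 7]_13; such a code would be MDS (meets Singleton bound).


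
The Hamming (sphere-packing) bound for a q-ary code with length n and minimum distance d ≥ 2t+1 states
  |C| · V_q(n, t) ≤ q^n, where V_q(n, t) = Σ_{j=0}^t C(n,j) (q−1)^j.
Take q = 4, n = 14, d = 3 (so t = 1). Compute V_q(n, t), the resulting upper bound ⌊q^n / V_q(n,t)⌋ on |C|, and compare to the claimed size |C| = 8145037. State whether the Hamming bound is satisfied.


V_q(n, t) = 43, q^n = 268435456, Hamming bound = 6242685, |C| = 8145037 > bound (violated).

Step 1: Compute V_q(n, t) = Σ_{j=0}^1 C(n, j) (q−1)^j.
  j = 0: C(14,0)·(3)^0 = 1·1 = 1.
  j = 1: C(14,1)·(3)^1 = 14·3 = 42.
  V_q(n, t) = 1 + 42 = 43.
Step 2: q^n = 4^14 = 268435456.
Step 3: Hamming bound ⌊q^n / V_q(n,t)⌋ = ⌊268435456/43⌋ = 6242685.
Step 4: Compare |C| = 8145037 to 6242685: violated.
The claimed |C| lies above the Hamming bound, so no 4-ary code of length 14 with d ≥ 3 can have 8145037 codewords.
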